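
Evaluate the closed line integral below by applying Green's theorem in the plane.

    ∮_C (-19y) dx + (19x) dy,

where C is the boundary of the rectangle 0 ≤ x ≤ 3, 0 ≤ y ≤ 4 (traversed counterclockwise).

Green's theorem converts the closed line integral into a double integral over the enclosed region D:

    ∮_C P dx + Q dy = ∬_D (∂Q/∂x - ∂P/∂y) dA.

Here P = -19y, Q = 19x, so

    ∂Q/∂x = 19,    ∂P/∂y = -19,
    ∂Q/∂x - ∂P/∂y = 38.

D is the region 0 ≤ x ≤ 3, 0 ≤ y ≤ 4. Evaluating the double integral:

    ∬_D (38) dA = ∫_0^{3} ∫_0^{4} (38) dy dx.

Inner (y from 0 to 4): 152.
Outer (x from 0 to 3): 456.

Therefore ∮_C P dx + Q dy = 456.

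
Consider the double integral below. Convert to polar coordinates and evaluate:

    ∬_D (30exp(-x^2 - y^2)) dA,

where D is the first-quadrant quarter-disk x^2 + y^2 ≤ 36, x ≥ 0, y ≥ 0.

The region D is 0 ≤ r ≤ 6, 0 ≤ θ ≤ π/2 in polar coordinates, where x = r cos(θ), y = r sin(θ), and dA = r dr dθ.

Under the substitution, the integrand becomes 30exp(-r^2), so

    ∬_D (30exp(-x^2 - y^2)) dA = ∫_{0}^{π/2} ∫_{0}^{6} (30exp(-r^2)) · r dr dθ.

Inner integral (in r): ∫_{0}^{6} (30exp(-r^2)) · r dr = 15 - 15exp(-36).

Outer integral (in θ): ∫_{0}^{π/2} (15 - 15exp(-36)) dθ = -15π (1 - exp(36))exp(-36)/2.

Therefore ∬_D (30exp(-x^2 - y^2)) dA = -15π (1 - exp(36))exp(-36)/2.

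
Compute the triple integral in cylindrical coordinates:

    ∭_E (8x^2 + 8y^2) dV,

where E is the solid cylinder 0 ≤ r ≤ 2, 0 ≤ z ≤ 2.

In cylindrical coordinates, x = r cos(θ), y = r sin(θ), z = z, and dV = r dr dθ dz.

The integrand becomes 8r^2, so

    ∭_E (8x^2 + 8y^2) dV = ∫_{0}^{2π} ∫_{0}^{2} ∫_{0}^{2} (8r^2) · r dz dr dθ.

Inner (z): 16r^3.
Middle (r from 0 to 2): 64.
Outer (θ): 128π.

Therefore the triple integral equals 128π.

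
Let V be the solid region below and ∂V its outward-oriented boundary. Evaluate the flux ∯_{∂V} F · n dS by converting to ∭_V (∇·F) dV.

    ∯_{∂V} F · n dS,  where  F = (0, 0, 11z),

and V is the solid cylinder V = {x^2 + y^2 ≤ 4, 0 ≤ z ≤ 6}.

By the divergence theorem,

    ∯_{∂V} F · n dS = ∭_V (∇ · F) dV.

Compute the divergence:
    ∇ · F = ∂F_x/∂x + ∂F_y/∂y + ∂F_z/∂z = 0 + 0 + 11 = 11.

In cylindrical coordinates, x = r cos(θ), y = r sin(θ), z = z, dV = r dr dθ dz, with 0 ≤ r ≤ 2, 0 ≤ θ ≤ 2π, 0 ≤ z ≤ 6.

The integrand, after substitution and multiplying by the volume element, becomes (11) · r, so

    ∭_V (∇·F) dV = ∫_0^{2π} ∫_0^{2} ∫_0^{6} (11) · r dz dr dθ.

Inner (z from 0 to 6): 66r.
Middle (r from 0 to 2): 132.
Outer (θ from 0 to 2π): 264π.

Therefore ∯_{∂V} F · n dS = 264π.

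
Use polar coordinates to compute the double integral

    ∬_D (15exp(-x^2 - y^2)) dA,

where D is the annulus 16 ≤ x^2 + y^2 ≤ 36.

The region D is 4 ≤ r ≤ 6, 0 ≤ θ ≤ 2π in polar coordinates, where x = r cos(θ), y = r sin(θ), and dA = r dr dθ.

Under the substitution, the integrand becomes 15exp(-r^2), so

    ∬_D (15exp(-x^2 - y^2)) dA = ∫_{0}^{2π} ∫_{4}^{6} (15exp(-r^2)) · r dr dθ.

Inner integral (in r): ∫_{4}^{6} (15exp(-r^2)) · r dr = -(15 - 15exp(20))exp(-36)/2.

Outer integral (in θ): ∫_{0}^{2π} (-(15 - 15exp(20))exp(-36)/2) dθ = -15π (1 - exp(20))exp(-36).

Therefore ∬_D (15exp(-x^2 - y^2)) dA = -15π (1 - exp(20))exp(-36).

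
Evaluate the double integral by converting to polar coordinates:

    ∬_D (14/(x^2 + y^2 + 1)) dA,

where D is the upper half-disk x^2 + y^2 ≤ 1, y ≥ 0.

The region D is 0 ≤ r ≤ 1, 0 ≤ θ ≤ π in polar coordinates, where x = r cos(θ), y = r sin(θ), and dA = r dr dθ.

Under the substitution, the integrand becomes 14/(r^2 + 1), so

    ∬_D (14/(x^2 + y^2 + 1)) dA = ∫_{0}^{π} ∫_{0}^{1} (14/(r^2 + 1)) · r dr dθ.

Inner integral (in r): ∫_{0}^{1} (14/(r^2 + 1)) · r dr = log(128).

Outer integral (in θ): ∫_{0}^{π} (log(128)) dθ = log(128^π).

Therefore ∬_D (14/(x^2 + y^2 + 1)) dA = log(128^π).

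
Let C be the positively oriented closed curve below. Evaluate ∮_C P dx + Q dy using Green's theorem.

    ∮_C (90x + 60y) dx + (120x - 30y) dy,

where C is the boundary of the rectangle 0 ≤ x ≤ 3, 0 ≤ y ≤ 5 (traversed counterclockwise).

Green's theorem converts the closed line integral into a double integral over the enclosed region D:

    ∮_C P dx + Q dy = ∬_D (∂Q/∂x - ∂P/∂y) dA.

Here P = 90x + 60y, Q = 120x - 30y, so

    ∂Q/∂x = 120,    ∂P/∂y = 60,
    ∂Q/∂x - ∂P/∂y = 60.

D is the region 0 ≤ x ≤ 3, 0 ≤ y ≤ 5. Evaluating the double integral:

    ∬_D (60) dA = ∫_0^{3} ∫_0^{5} (60) dy dx.

Inner (y from 0 to 5): 300.
Outer (x from 0 to 3): 900.

Therefore ∮_C P dx + Q dy = 900.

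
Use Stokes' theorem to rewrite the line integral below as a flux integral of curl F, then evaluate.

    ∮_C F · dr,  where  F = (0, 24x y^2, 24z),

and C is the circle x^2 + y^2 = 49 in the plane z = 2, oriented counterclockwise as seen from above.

Let S be the flat disk x^2 + y^2 ≤ 49 in the plane z = 2, with upward unit normal n̂ = ẑ. By Stokes' theorem,

    ∮_C F · dr = ∬_S (∇ × F) · n̂ dS = ∬_D (curl F)_z dA,

where D is the disk x^2 + y^2 ≤ 49.

Compute the curl of F = (0, 24x y^2, 24z):
    (∇ × F)_x = ∂F_z/∂y - ∂F_y/∂z = 0,
    (∇ × F)_y = ∂F_x/∂z - ∂F_z/∂x = 0,
    (∇ × F)_z = ∂F_y/∂x - ∂F_x/∂y = 24y^2.

On z = 2, (curl F)_z = 24y^2.

Convert to polar (x = r cos θ, y = r sin θ, dA = r dr dθ); the integrand becomes 24r^2sin(θ)^2, so

    ∬_D (curl F)_z dA = ∫_0^{2π} ∫_0^{7} (24r^2sin(θ)^2) · r dr dθ.

Inner (r from 0 to 7): 14406sin(θ)^2.
Outer (θ from 0 to 2π): 14406π.

Therefore ∮_C F · dr = 14406π.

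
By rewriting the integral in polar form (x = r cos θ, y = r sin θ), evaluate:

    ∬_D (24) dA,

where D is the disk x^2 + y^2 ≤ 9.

The region D is 0 ≤ r ≤ 3, 0 ≤ θ ≤ 2π in polar coordinates, where x = r cos(θ), y = r sin(θ), and dA = r dr dθ.

Under the substitution, the integrand becomes 24, so

    ∬_D (24) dA = ∫_{0}^{2π} ∫_{0}^{3} (24) · r dr dθ.

Inner integral (in r): ∫_{0}^{3} (24) · r dr = 108.

Outer integral (in θ): ∫_{0}^{2π} (108) dθ = 216π.

Therefore ∬_D (24) dA = 216π.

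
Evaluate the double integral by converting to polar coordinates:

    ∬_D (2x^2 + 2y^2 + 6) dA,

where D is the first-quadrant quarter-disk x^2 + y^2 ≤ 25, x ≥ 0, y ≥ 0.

The region D is 0 ≤ r ≤ 5, 0 ≤ θ ≤ π/2 in polar coordinates, where x = r cos(θ), y = r sin(θ), and dA = r dr dθ.

Under the substitution, the integrand becomes 2r^2 + 6, so

    ∬_D (2x^2 + 2y^2 + 6) dA = ∫_{0}^{π/2} ∫_{0}^{5} (2r^2 + 6) · r dr dθ.

Inner integral (in r): ∫_{0}^{5} (2r^2 + 6) · r dr = 775/2.

Outer integral (in θ): ∫_{0}^{π/2} (775/2) dθ = 775π/4.

Therefore ∬_D (2x^2 + 2y^2 + 6) dA = 775π/4.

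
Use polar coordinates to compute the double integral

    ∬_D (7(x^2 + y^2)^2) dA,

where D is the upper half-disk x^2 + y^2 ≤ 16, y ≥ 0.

The region D is 0 ≤ r ≤ 4, 0 ≤ θ ≤ π in polar coordinates, where x = r cos(θ), y = r sin(θ), and dA = r dr dθ.

Under the substitution, the integrand becomes 7r^4, so

    ∬_D (7(x^2 + y^2)^2) dA = ∫_{0}^{π} ∫_{0}^{4} (7r^4) · r dr dθ.

Inner integral (in r): ∫_{0}^{4} (7r^4) · r dr = 14336/3.

Outer integral (in θ): ∫_{0}^{π} (14336/3) dθ = 14336π/3.

Therefore ∬_D (7(x^2 + y^2)^2) dA = 14336π/3.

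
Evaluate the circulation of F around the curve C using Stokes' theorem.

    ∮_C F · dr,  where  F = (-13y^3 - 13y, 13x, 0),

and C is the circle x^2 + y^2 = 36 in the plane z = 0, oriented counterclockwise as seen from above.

Let S be the flat disk x^2 + y^2 ≤ 36 in the plane z = 0, with upward unit normal n̂ = ẑ. By Stokes' theorem,

    ∮_C F · dr = ∬_S (∇ × F) · n̂ dS = ∬_D (curl F)_z dA,

where D is the disk x^2 + y^2 ≤ 36.

Compute the curl of F = (-13y^3 - 13y, 13x, 0):
    (∇ × F)_x = ∂F_z/∂y - ∂F_y/∂z = 0,
    (∇ × F)_y = ∂F_x/∂z - ∂F_z/∂x = 0,
    (∇ × F)_z = ∂F_y/∂x - ∂F_x/∂y = 39y^2 + 26.

On z = 0, (curl F)_z = 39y^2 + 26.

Convert to polar (x = r cos θ, y = r sin θ, dA = r dr dθ); the integrand becomes 39r^2sin(θ)^2 + 26, so

    ∬_D (curl F)_z dA = ∫_0^{2π} ∫_0^{6} (39r^2sin(θ)^2 + 26) · r dr dθ.

Inner (r from 0 to 6): 12636sin(θ)^2 + 468.
Outer (θ from 0 to 2π): 13572π.

Therefore ∮_C F · dr = 13572π.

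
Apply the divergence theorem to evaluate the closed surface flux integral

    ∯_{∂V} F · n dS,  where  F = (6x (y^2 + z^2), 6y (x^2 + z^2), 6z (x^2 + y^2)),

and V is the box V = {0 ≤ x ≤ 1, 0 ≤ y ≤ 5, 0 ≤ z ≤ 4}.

By the divergence theorem,

    ∯_{∂V} F · n dS = ∭_V (∇ · F) dV.

Compute the divergence:
    ∇ · F = ∂F_x/∂x + ∂F_y/∂y + ∂F_z/∂z = 6y^2 + 6z^2 + 6x^2 + 6z^2 + 6x^2 + 6y^2 = 12x^2 + 12y^2 + 12z^2.

V is a rectangular box, so dV = dx dy dz with 0 ≤ x ≤ 1, 0 ≤ y ≤ 5, 0 ≤ z ≤ 4.

Integrate (12x^2 + 12y^2 + 12z^2) over V as an iterated integral:

    ∭_V (∇·F) dV = ∫_0^{1} ∫_0^{5} ∫_0^{4} (12x^2 + 12y^2 + 12z^2) dz dy dx.

Inner (z from 0 to 4): 48x^2 + 48y^2 + 256.
Middle (y from 0 to 5): 240x^2 + 3280.
Outer (x from 0 to 1): 3360.

Therefore ∯_{∂V} F · n dS = 3360.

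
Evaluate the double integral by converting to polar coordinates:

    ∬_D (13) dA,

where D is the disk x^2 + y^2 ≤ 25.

The region D is 0 ≤ r ≤ 5, 0 ≤ θ ≤ 2π in polar coordinates, where x = r cos(θ), y = r sin(θ), and dA = r dr dθ.

Under the substitution, the integrand becomes 13, so

    ∬_D (13) dA = ∫_{0}^{2π} ∫_{0}^{5} (13) · r dr dθ.

Inner integral (in r): ∫_{0}^{5} (13) · r dr = 325/2.

Outer integral (in θ): ∫_{0}^{2π} (325/2) dθ = 325π.

Therefore ∬_D (13) dA = 325π.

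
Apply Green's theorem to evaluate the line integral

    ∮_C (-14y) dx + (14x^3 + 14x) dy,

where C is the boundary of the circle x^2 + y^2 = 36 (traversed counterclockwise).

Green's theorem converts the closed line integral into a double integral over the enclosed region D:

    ∮_C P dx + Q dy = ∬_D (∂Q/∂x - ∂P/∂y) dA.

Here P = -14y, Q = 14x^3 + 14x, so

    ∂Q/∂x = 42x^2 + 14,    ∂P/∂y = -14,
    ∂Q/∂x - ∂P/∂y = 42x^2 + 28.

D is the region x^2 + y^2 ≤ 36. Evaluating the double integral:

In polar coordinates (x = r cos θ, y = r sin θ, dA = r dr dθ) the integrand becomes 42r^2cos(θ)^2 + 28, so

    ∬_D (42x^2 + 28) dA = ∫_0^{2π} ∫_0^{6} (42r^2cos(θ)^2 + 28) · r dr dθ.

Inner (r from 0 to 6): 13608cos(θ)^2 + 504.
Outer (θ from 0 to 2π): 14616π.

Therefore ∮_C P dx + Q dy = 14616π.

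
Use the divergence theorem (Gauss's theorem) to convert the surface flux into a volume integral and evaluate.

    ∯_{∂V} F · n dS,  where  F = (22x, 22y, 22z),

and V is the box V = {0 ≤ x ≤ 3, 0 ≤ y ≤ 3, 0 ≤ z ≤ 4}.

By the divergence theorem,

    ∯_{∂V} F · n dS = ∭_V (∇ · F) dV.

Compute the divergence:
    ∇ · F = ∂F_x/∂x + ∂F_y/∂y + ∂F_z/∂z = 22 + 22 + 22 = 66.

V is a rectangular box, so dV = dx dy dz with 0 ≤ x ≤ 3, 0 ≤ y ≤ 3, 0 ≤ z ≤ 4.

Integrate (66) over V as an iterated integral:

    ∭_V (∇·F) dV = ∫_0^{3} ∫_0^{3} ∫_0^{4} (66) dz dy dx.

Inner (z from 0 to 4): 264.
Middle (y from 0 to 3): 792.
Outer (x from 0 to 3): 2376.

Therefore ∯_{∂V} F · n dS = 2376.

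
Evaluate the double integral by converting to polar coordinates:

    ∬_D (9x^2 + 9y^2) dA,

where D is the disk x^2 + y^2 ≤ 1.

The region D is 0 ≤ r ≤ 1, 0 ≤ θ ≤ 2π in polar coordinates, where x = r cos(θ), y = r sin(θ), and dA = r dr dθ.

Under the substitution, the integrand becomes 9r^2, so

    ∬_D (9x^2 + 9y^2) dA = ∫_{0}^{2π} ∫_{0}^{1} (9r^2) · r dr dθ.

Inner integral (in r): ∫_{0}^{1} (9r^2) · r dr = 9/4.

Outer integral (in θ): ∫_{0}^{2π} (9/4) dθ = 9π/2.

Therefore ∬_D (9x^2 + 9y^2) dA = 9π/2.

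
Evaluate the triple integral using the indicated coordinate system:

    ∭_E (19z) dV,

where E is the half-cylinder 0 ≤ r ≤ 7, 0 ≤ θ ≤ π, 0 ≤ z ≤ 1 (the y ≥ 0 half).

In cylindrical coordinates, x = r cos(θ), y = r sin(θ), z = z, and dV = r dr dθ dz.

The integrand becomes 19z, so

    ∭_E (19z) dV = ∫_{0}^{π} ∫_{0}^{7} ∫_{0}^{1} (19z) · r dz dr dθ.

Inner (z): 19r/2.
Middle (r from 0 to 7): 931/4.
Outer (θ): 931π/4.

Therefore the triple integral equals 931π/4.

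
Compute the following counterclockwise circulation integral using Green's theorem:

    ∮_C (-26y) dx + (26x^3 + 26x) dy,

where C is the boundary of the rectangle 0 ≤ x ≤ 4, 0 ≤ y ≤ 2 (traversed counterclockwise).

Green's theorem converts the closed line integral into a double integral over the enclosed region D:

    ∮_C P dx + Q dy = ∬_D (∂Q/∂x - ∂P/∂y) dA.

Here P = -26y, Q = 26x^3 + 26x, so

    ∂Q/∂x = 78x^2 + 26,    ∂P/∂y = -26,
    ∂Q/∂x - ∂P/∂y = 78x^2 + 52.

D is the region 0 ≤ x ≤ 4, 0 ≤ y ≤ 2. Evaluating the double integral:

    ∬_D (78x^2 + 52) dA = ∫_0^{4} ∫_0^{2} (78x^2 + 52) dy dx.

Inner (y from 0 to 2): 156x^2 + 104.
Outer (x from 0 to 4): 3744.

Therefore ∮_C P dx + Q dy = 3744.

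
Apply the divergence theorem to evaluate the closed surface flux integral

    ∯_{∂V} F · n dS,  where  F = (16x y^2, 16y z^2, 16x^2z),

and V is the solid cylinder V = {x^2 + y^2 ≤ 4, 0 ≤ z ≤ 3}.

By the divergence theorem,

    ∯_{∂V} F · n dS = ∭_V (∇ · F) dV.

Compute the divergence:
    ∇ · F = ∂F_x/∂x + ∂F_y/∂y + ∂F_z/∂z = 16y^2 + 16z^2 + 16x^2 = 16x^2 + 16y^2 + 16z^2.

In cylindrical coordinates, x = r cos(θ), y = r sin(θ), z = z, dV = r dr dθ dz, with 0 ≤ r ≤ 2, 0 ≤ θ ≤ 2π, 0 ≤ z ≤ 3.

The integrand, after substitution and multiplying by the volume element, becomes (16r^2 + 16z^2) · r, so

    ∭_V (∇·F) dV = ∫_0^{2π} ∫_0^{2} ∫_0^{3} (16r^2 + 16z^2) · r dz dr dθ.

Inner (z from 0 to 3): 48r (r^2 + 3).
Middle (r from 0 to 2): 480.
Outer (θ from 0 to 2π): 960π.

Therefore ∯_{∂V} F · n dS = 960π.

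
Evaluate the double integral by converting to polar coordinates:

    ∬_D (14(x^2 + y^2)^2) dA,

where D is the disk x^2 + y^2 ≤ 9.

The region D is 0 ≤ r ≤ 3, 0 ≤ θ ≤ 2π in polar coordinates, where x = r cos(θ), y = r sin(θ), and dA = r dr dθ.

Under the substitution, the integrand becomes 14r^4, so

    ∬_D (14(x^2 + y^2)^2) dA = ∫_{0}^{2π} ∫_{0}^{3} (14r^4) · r dr dθ.

Inner integral (in r): ∫_{0}^{3} (14r^4) · r dr = 1701.

Outer integral (in θ): ∫_{0}^{2π} (1701) dθ = 3402π.

Therefore ∬_D (14(x^2 + y^2)^2) dA = 3402π.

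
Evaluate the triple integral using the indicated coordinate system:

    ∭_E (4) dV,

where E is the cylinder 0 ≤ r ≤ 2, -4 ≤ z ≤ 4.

In cylindrical coordinates, x = r cos(θ), y = r sin(θ), z = z, and dV = r dr dθ dz.

The integrand becomes 4, so

    ∭_E (4) dV = ∫_{0}^{2π} ∫_{0}^{2} ∫_{-4}^{4} (4) · r dz dr dθ.

Inner (z): 32r.
Middle (r from 0 to 2): 64.
Outer (θ): 128π.

Therefore the triple integral equals 128π.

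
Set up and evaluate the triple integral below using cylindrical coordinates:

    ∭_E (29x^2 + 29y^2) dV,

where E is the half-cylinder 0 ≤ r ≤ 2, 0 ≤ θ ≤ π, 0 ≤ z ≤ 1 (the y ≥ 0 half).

In cylindrical coordinates, x = r cos(θ), y = r sin(θ), z = z, and dV = r dr dθ dz.

The integrand becomes 29r^2, so

    ∭_E (29x^2 + 29y^2) dV = ∫_{0}^{π} ∫_{0}^{2} ∫_{0}^{1} (29r^2) · r dz dr dθ.

Inner (z): 29r^3.
Middle (r from 0 to 2): 116.
Outer (θ): 116π.

Therefore the triple integral equals 116π.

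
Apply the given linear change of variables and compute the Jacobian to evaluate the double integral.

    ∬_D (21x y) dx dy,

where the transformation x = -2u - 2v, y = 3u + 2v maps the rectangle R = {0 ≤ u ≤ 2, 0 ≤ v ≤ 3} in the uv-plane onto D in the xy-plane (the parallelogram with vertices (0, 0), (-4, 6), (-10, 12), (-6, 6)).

Compute the Jacobian determinant of (x, y) with respect to (u, v):

    ∂(x,y)/∂(u,v) = | -2  -2 | = (-2)(2) - (-2)(3) = 2.
                   | 3  2 |

Its absolute value is |J| = 2 (the area scaling factor).

Substituting x = -2u - 2v, y = 3u + 2v into the integrand,

    21x y → -126u^2 - 210u v - 84v^2,

so the integral becomes

    ∬_R (-126u^2 - 210u v - 84v^2) · |J| du dv = ∫_0^2 ∫_0^3 (-252u^2 - 420u v - 168v^2) dv du.

Inner (v): -756u^2 - 1890u - 1512.
Outer (u): -8820.

Therefore ∬_D (21x y) dx dy = -8820.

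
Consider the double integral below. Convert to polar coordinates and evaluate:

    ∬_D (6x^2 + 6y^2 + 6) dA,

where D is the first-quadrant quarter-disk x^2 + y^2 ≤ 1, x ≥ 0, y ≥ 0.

The region D is 0 ≤ r ≤ 1, 0 ≤ θ ≤ π/2 in polar coordinates, where x = r cos(θ), y = r sin(θ), and dA = r dr dθ.

Under the substitution, the integrand becomes 6r^2 + 6, so

    ∬_D (6x^2 + 6y^2 + 6) dA = ∫_{0}^{π/2} ∫_{0}^{1} (6r^2 + 6) · r dr dθ.

Inner integral (in r): ∫_{0}^{1} (6r^2 + 6) · r dr = 9/2.

Outer integral (in θ): ∫_{0}^{π/2} (9/2) dθ = 9π/4.

Therefore ∬_D (6x^2 + 6y^2 + 6) dA = 9π/4.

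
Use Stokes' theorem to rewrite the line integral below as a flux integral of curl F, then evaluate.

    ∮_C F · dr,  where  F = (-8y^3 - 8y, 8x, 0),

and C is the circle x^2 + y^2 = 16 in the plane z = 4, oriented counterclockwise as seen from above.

Let S be the flat disk x^2 + y^2 ≤ 16 in the plane z = 4, with upward unit normal n̂ = ẑ. By Stokes' theorem,

    ∮_C F · dr = ∬_S (∇ × F) · n̂ dS = ∬_D (curl F)_z dA,

where D is the disk x^2 + y^2 ≤ 16.

Compute the curl of F = (-8y^3 - 8y, 8x, 0):
    (∇ × F)_x = ∂F_z/∂y - ∂F_y/∂z = 0,
    (∇ × F)_y = ∂F_x/∂z - ∂F_z/∂x = 0,
    (∇ × F)_z = ∂F_y/∂x - ∂F_x/∂y = 24y^2 + 16.

On z = 4, (curl F)_z = 24y^2 + 16.

Convert to polar (x = r cos θ, y = r sin θ, dA = r dr dθ); the integrand becomes 24r^2sin(θ)^2 + 16, so

    ∬_D (curl F)_z dA = ∫_0^{2π} ∫_0^{4} (24r^2sin(θ)^2 + 16) · r dr dθ.

Inner (r from 0 to 4): 1536sin(θ)^2 + 128.
Outer (θ from 0 to 2π): 1792π.

Therefore ∮_C F · dr = 1792π.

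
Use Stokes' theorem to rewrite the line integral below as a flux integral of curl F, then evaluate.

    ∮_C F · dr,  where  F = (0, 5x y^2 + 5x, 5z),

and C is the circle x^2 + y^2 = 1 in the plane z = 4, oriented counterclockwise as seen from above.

Let S be the flat disk x^2 + y^2 ≤ 1 in the plane z = 4, with upward unit normal n̂ = ẑ. By Stokes' theorem,

    ∮_C F · dr = ∬_S (∇ × F) · n̂ dS = ∬_D (curl F)_z dA,

where D is the disk x^2 + y^2 ≤ 1.

Compute the curl of F = (0, 5x y^2 + 5x, 5z):
    (∇ × F)_x = ∂F_z/∂y - ∂F_y/∂z = 0,
    (∇ × F)_y = ∂F_x/∂z - ∂F_z/∂x = 0,
    (∇ × F)_z = ∂F_y/∂x - ∂F_x/∂y = 5y^2 + 5.

On z = 4, (curl F)_z = 5y^2 + 5.

Convert to polar (x = r cos θ, y = r sin θ, dA = r dr dθ); the integrand becomes 5r^2sin(θ)^2 + 5, so

    ∬_D (curl F)_z dA = ∫_0^{2π} ∫_0^{1} (5r^2sin(θ)^2 + 5) · r dr dθ.

Inner (r from 0 to 1): 5sin(θ)^2/4 + 5/2.
Outer (θ from 0 to 2π): 25π/4.

Therefore ∮_C F · dr = 25π/4.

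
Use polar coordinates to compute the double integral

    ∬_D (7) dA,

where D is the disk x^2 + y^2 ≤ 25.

The region D is 0 ≤ r ≤ 5, 0 ≤ θ ≤ 2π in polar coordinates, where x = r cos(θ), y = r sin(θ), and dA = r dr dθ.

Under the substitution, the integrand becomes 7, so

    ∬_D (7) dA = ∫_{0}^{2π} ∫_{0}^{5} (7) · r dr dθ.

Inner integral (in r): ∫_{0}^{5} (7) · r dr = 175/2.

Outer integral (in θ): ∫_{0}^{2π} (175/2) dθ = 175π.

Therefore ∬_D (7) dA = 175π.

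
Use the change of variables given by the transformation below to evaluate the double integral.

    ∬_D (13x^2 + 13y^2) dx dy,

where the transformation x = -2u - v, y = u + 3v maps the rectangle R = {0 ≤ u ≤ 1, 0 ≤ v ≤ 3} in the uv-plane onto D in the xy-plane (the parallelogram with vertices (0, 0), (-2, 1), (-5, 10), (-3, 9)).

Compute the Jacobian determinant of (x, y) with respect to (u, v):

    ∂(x,y)/∂(u,v) = | -2  -1 | = (-2)(3) - (-1)(1) = -5.
                   | 1  3 |

Its absolute value is |J| = 5 (the area scaling factor).

Substituting x = -2u - v, y = u + 3v into the integrand,

    13x^2 + 13y^2 → 65u^2 + 130u v + 130v^2,

so the integral becomes

    ∬_R (65u^2 + 130u v + 130v^2) · |J| du dv = ∫_0^1 ∫_0^3 (325u^2 + 650u v + 650v^2) dv du.

Inner (v): 975u^2 + 2925u + 5850.
Outer (u): 15275/2.

Therefore ∬_D (13x^2 + 13y^2) dx dy = 15275/2.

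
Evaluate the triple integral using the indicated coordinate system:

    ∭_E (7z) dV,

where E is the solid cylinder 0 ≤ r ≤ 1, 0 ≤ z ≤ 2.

In cylindrical coordinates, x = r cos(θ), y = r sin(θ), z = z, and dV = r dr dθ dz.

The integrand becomes 7z, so

    ∭_E (7z) dV = ∫_{0}^{2π} ∫_{0}^{1} ∫_{0}^{2} (7z) · r dz dr dθ.

Inner (z): 14r.
Middle (r from 0 to 1): 7.
Outer (θ): 14π.

Therefore the triple integral equals 14π.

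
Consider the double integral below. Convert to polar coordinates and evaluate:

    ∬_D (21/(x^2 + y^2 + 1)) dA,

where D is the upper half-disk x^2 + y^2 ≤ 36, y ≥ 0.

The region D is 0 ≤ r ≤ 6, 0 ≤ θ ≤ π in polar coordinates, where x = r cos(θ), y = r sin(θ), and dA = r dr dθ.

Under the substitution, the integrand becomes 21/(r^2 + 1), so

    ∬_D (21/(x^2 + y^2 + 1)) dA = ∫_{0}^{π} ∫_{0}^{6} (21/(r^2 + 1)) · r dr dθ.

Inner integral (in r): ∫_{0}^{6} (21/(r^2 + 1)) · r dr = 21log(37)/2.

Outer integral (in θ): ∫_{0}^{π} (21log(37)/2) dθ = 21π log(37)/2.

Therefore ∬_D (21/(x^2 + y^2 + 1)) dA = 21π log(37)/2.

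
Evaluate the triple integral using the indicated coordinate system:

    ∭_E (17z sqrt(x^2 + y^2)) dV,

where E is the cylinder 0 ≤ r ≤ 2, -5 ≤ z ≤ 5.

In cylindrical coordinates, x = r cos(θ), y = r sin(θ), z = z, and dV = r dr dθ dz.

The integrand becomes 17r z, so

    ∭_E (17z sqrt(x^2 + y^2)) dV = ∫_{0}^{2π} ∫_{0}^{2} ∫_{-5}^{5} (17r z) · r dz dr dθ.

Inner (z): 0.
Middle (r from 0 to 2): 0.
Outer (θ): 0.

Therefore the triple integral equals 0.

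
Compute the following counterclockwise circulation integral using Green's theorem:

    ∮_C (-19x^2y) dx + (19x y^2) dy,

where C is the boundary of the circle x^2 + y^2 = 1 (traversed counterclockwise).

Green's theorem converts the closed line integral into a double integral over the enclosed region D:

    ∮_C P dx + Q dy = ∬_D (∂Q/∂x - ∂P/∂y) dA.

Here P = -19x^2y, Q = 19x y^2, so

    ∂Q/∂x = 19y^2,    ∂P/∂y = -19x^2,
    ∂Q/∂x - ∂P/∂y = 19x^2 + 19y^2.

D is the region x^2 + y^2 ≤ 1. Evaluating the double integral:

In polar coordinates (x = r cos θ, y = r sin θ, dA = r dr dθ) the integrand becomes 19r^2, so

    ∬_D (19x^2 + 19y^2) dA = ∫_0^{2π} ∫_0^{1} (19r^2) · r dr dθ.

Inner (r from 0 to 1): 19/4.
Outer (θ from 0 to 2π): 19π/2.

Therefore ∮_C P dx + Q dy = 19π/2.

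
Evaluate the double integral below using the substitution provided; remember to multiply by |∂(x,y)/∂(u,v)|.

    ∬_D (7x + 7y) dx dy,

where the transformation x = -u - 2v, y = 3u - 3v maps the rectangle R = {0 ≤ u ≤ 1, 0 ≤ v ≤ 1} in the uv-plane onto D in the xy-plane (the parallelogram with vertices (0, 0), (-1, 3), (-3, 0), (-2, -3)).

Compute the Jacobian determinant of (x, y) with respect to (u, v):

    ∂(x,y)/∂(u,v) = | -1  -2 | = (-1)(-3) - (-2)(3) = 9.
                   | 3  -3 |

Its absolute value is |J| = 9 (the area scaling factor).

Substituting x = -u - 2v, y = 3u - 3v into the integrand,

    7x + 7y → 14u - 35v,

so the integral becomes

    ∬_R (14u - 35v) · |J| du dv = ∫_0^1 ∫_0^1 (126u - 315v) dv du.

Inner (v): 126u - 315/2.
Outer (u): -189/2.

Therefore ∬_D (7x + 7y) dx dy = -189/2.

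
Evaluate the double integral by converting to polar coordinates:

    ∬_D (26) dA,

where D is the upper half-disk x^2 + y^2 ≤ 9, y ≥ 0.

The region D is 0 ≤ r ≤ 3, 0 ≤ θ ≤ π in polar coordinates, where x = r cos(θ), y = r sin(θ), and dA = r dr dθ.

Under the substitution, the integrand becomes 26, so

    ∬_D (26) dA = ∫_{0}^{π} ∫_{0}^{3} (26) · r dr dθ.

Inner integral (in r): ∫_{0}^{3} (26) · r dr = 117.

Outer integral (in θ): ∫_{0}^{π} (117) dθ = 117π.

Therefore ∬_D (26) dA = 117π.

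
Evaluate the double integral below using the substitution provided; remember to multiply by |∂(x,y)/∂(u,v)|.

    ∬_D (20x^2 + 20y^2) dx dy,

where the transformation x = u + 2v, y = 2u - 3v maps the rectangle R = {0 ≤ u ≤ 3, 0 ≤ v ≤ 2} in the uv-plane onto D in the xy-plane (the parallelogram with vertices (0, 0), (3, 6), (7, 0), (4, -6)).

Compute the Jacobian determinant of (x, y) with respect to (u, v):

    ∂(x,y)/∂(u,v) = | 1  2 | = (1)(-3) - (2)(2) = -7.
                   | 2  -3 |

Its absolute value is |J| = 7 (the area scaling factor).

Substituting x = u + 2v, y = 2u - 3v into the integrand,

    20x^2 + 20y^2 → 100u^2 - 160u v + 260v^2,

so the integral becomes

    ∬_R (100u^2 - 160u v + 260v^2) · |J| du dv = ∫_0^3 ∫_0^2 (700u^2 - 1120u v + 1820v^2) dv du.

Inner (v): 1400u^2 - 2240u + 14560/3.
Outer (u): 17080.

Therefore ∬_D (20x^2 + 20y^2) dx dy = 17080.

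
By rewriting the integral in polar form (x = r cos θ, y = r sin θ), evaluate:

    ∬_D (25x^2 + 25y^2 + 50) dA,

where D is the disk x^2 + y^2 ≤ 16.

The region D is 0 ≤ r ≤ 4, 0 ≤ θ ≤ 2π in polar coordinates, where x = r cos(θ), y = r sin(θ), and dA = r dr dθ.

Under the substitution, the integrand becomes 25r^2 + 50, so

    ∬_D (25x^2 + 25y^2 + 50) dA = ∫_{0}^{2π} ∫_{0}^{4} (25r^2 + 50) · r dr dθ.

Inner integral (in r): ∫_{0}^{4} (25r^2 + 50) · r dr = 2000.

Outer integral (in θ): ∫_{0}^{2π} (2000) dθ = 4000π.

Therefore ∬_D (25x^2 + 25y^2 + 50) dA = 4000π.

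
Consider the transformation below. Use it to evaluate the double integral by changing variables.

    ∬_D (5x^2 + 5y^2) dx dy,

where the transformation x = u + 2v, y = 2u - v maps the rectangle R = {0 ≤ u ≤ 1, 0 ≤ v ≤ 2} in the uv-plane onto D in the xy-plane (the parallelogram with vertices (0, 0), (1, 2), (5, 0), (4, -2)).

Compute the Jacobian determinant of (x, y) with respect to (u, v):

    ∂(x,y)/∂(u,v) = | 1  2 | = (1)(-1) - (2)(2) = -5.
                   | 2  -1 |

Its absolute value is |J| = 5 (the area scaling factor).

Substituting x = u + 2v, y = 2u - v into the integrand,

    5x^2 + 5y^2 → 25u^2 + 25v^2,

so the integral becomes

    ∬_R (25u^2 + 25v^2) · |J| du dv = ∫_0^1 ∫_0^2 (125u^2 + 125v^2) dv du.

Inner (v): 250u^2 + 1000/3.
Outer (u): 1250/3.

Therefore ∬_D (5x^2 + 5y^2) dx dy = 1250/3.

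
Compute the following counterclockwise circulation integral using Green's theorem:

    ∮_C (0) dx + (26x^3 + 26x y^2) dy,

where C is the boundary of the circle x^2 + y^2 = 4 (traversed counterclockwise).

Green's theorem converts the closed line integral into a double integral over the enclosed region D:

    ∮_C P dx + Q dy = ∬_D (∂Q/∂x - ∂P/∂y) dA.

Here P = 0, Q = 26x^3 + 26x y^2, so

    ∂Q/∂x = 78x^2 + 26y^2,    ∂P/∂y = 0,
    ∂Q/∂x - ∂P/∂y = 78x^2 + 26y^2.

D is the region x^2 + y^2 ≤ 4. Evaluating the double integral:

In polar coordinates (x = r cos θ, y = r sin θ, dA = r dr dθ) the integrand becomes 26r^2(cos(2θ) + 2), so

    ∬_D (78x^2 + 26y^2) dA = ∫_0^{2π} ∫_0^{2} (26r^2(cos(2θ) + 2)) · r dr dθ.

Inner (r from 0 to 2): 104cos(2θ) + 208.
Outer (θ from 0 to 2π): 416π.

Therefore ∮_C P dx + Q dy = 416π.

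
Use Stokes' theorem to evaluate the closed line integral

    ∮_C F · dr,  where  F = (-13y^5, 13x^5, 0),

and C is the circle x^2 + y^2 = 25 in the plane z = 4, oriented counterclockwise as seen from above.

Let S be the flat disk x^2 + y^2 ≤ 25 in the plane z = 4, with upward unit normal n̂ = ẑ. By Stokes' theorem,

    ∮_C F · dr = ∬_S (∇ × F) · n̂ dS = ∬_D (curl F)_z dA,

where D is the disk x^2 + y^2 ≤ 25.

Compute the curl of F = (-13y^5, 13x^5, 0):
    (∇ × F)_x = ∂F_z/∂y - ∂F_y/∂z = 0,
    (∇ × F)_y = ∂F_x/∂z - ∂F_z/∂x = 0,
    (∇ × F)_z = ∂F_y/∂x - ∂F_x/∂y = 65x^4 + 65y^4.

On z = 4, (curl F)_z = 65x^4 + 65y^4.

Convert to polar (x = r cos θ, y = r sin θ, dA = r dr dθ); the integrand becomes 65r^4(sin(θ)^4 + cos(θ)^4), so

    ∬_D (curl F)_z dA = ∫_0^{2π} ∫_0^{5} (65r^4(sin(θ)^4 + cos(θ)^4)) · r dr dθ.

Inner (r from 0 to 5): 1015625sin(θ)^4/6 + 1015625cos(θ)^4/6.
Outer (θ from 0 to 2π): 1015625π/4.

Therefore ∮_C F · dr = 1015625π/4.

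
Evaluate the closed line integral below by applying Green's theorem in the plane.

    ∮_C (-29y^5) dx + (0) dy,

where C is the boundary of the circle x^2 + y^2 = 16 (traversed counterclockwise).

Green's theorem converts the closed line integral into a double integral over the enclosed region D:

    ∮_C P dx + Q dy = ∬_D (∂Q/∂x - ∂P/∂y) dA.

Here P = -29y^5, Q = 0, so

    ∂Q/∂x = 0,    ∂P/∂y = -145y^4,
    ∂Q/∂x - ∂P/∂y = 145y^4.

D is the region x^2 + y^2 ≤ 16. Evaluating the double integral:

In polar coordinates (x = r cos θ, y = r sin θ, dA = r dr dθ) the integrand becomes 145r^4sin(θ)^4, so

    ∬_D (145y^4) dA = ∫_0^{2π} ∫_0^{4} (145r^4sin(θ)^4) · r dr dθ.

Inner (r from 0 to 4): 296960sin(θ)^4/3.
Outer (θ from 0 to 2π): 74240π.

Therefore ∮_C P dx + Q dy = 74240π.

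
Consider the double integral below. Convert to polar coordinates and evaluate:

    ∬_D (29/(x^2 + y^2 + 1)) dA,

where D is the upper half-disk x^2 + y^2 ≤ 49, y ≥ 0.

The region D is 0 ≤ r ≤ 7, 0 ≤ θ ≤ π in polar coordinates, where x = r cos(θ), y = r sin(θ), and dA = r dr dθ.

Under the substitution, the integrand becomes 29/(r^2 + 1), so

    ∬_D (29/(x^2 + y^2 + 1)) dA = ∫_{0}^{π} ∫_{0}^{7} (29/(r^2 + 1)) · r dr dθ.

Inner integral (in r): ∫_{0}^{7} (29/(r^2 + 1)) · r dr = 29log(50)/2.

Outer integral (in θ): ∫_{0}^{π} (29log(50)/2) dθ = 29π log(50)/2.

Therefore ∬_D (29/(x^2 + y^2 + 1)) dA = 29π log(50)/2.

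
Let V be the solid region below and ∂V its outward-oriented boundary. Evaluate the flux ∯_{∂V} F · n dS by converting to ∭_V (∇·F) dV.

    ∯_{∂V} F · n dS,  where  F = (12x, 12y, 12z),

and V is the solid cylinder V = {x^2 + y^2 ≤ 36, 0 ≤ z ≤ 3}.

By the divergence theorem,

    ∯_{∂V} F · n dS = ∭_V (∇ · F) dV.

Compute the divergence:
    ∇ · F = ∂F_x/∂x + ∂F_y/∂y + ∂F_z/∂z = 12 + 12 + 12 = 36.

In cylindrical coordinates, x = r cos(θ), y = r sin(θ), z = z, dV = r dr dθ dz, with 0 ≤ r ≤ 6, 0 ≤ θ ≤ 2π, 0 ≤ z ≤ 3.

The integrand, after substitution and multiplying by the volume element, becomes (36) · r, so

    ∭_V (∇·F) dV = ∫_0^{2π} ∫_0^{6} ∫_0^{3} (36) · r dz dr dθ.

Inner (z from 0 to 3): 108r.
Middle (r from 0 to 6): 1944.
Outer (θ from 0 to 2π): 3888π.

Therefore ∯_{∂V} F · n dS = 3888π.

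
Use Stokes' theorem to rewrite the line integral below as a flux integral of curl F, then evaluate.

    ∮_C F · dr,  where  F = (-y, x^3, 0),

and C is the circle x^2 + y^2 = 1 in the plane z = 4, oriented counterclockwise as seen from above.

Let S be the flat disk x^2 + y^2 ≤ 1 in the plane z = 4, with upward unit normal n̂ = ẑ. By Stokes' theorem,

    ∮_C F · dr = ∬_S (∇ × F) · n̂ dS = ∬_D (curl F)_z dA,

where D is the disk x^2 + y^2 ≤ 1.

Compute the curl of F = (-y, x^3, 0):
    (∇ × F)_x = ∂F_z/∂y - ∂F_y/∂z = 0,
    (∇ × F)_y = ∂F_x/∂z - ∂F_z/∂x = 0,
    (∇ × F)_z = ∂F_y/∂x - ∂F_x/∂y = 3x^2 + 1.

On z = 4, (curl F)_z = 3x^2 + 1.

Convert to polar (x = r cos θ, y = r sin θ, dA = r dr dθ); the integrand becomes 3r^2cos(θ)^2 + 1, so

    ∬_D (curl F)_z dA = ∫_0^{2π} ∫_0^{1} (3r^2cos(θ)^2 + 1) · r dr dθ.

Inner (r from 0 to 1): 3cos(θ)^2/4 + 1/2.
Outer (θ from 0 to 2π): 7π/4.

Therefore ∮_C F · dr = 7π/4.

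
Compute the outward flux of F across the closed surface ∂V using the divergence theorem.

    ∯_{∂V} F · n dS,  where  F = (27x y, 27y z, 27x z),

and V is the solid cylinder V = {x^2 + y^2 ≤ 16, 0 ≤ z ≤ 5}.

By the divergence theorem,

    ∯_{∂V} F · n dS = ∭_V (∇ · F) dV.

Compute the divergence:
    ∇ · F = ∂F_x/∂x + ∂F_y/∂y + ∂F_z/∂z = 27y + 27z + 27x = 27x + 27y + 27z.

In cylindrical coordinates, x = r cos(θ), y = r sin(θ), z = z, dV = r dr dθ dz, with 0 ≤ r ≤ 4, 0 ≤ θ ≤ 2π, 0 ≤ z ≤ 5.

The integrand, after substitution and multiplying by the volume element, becomes (27sqrt(2)r sin(θ + π/4) + 27z) · r, so

    ∭_V (∇·F) dV = ∫_0^{2π} ∫_0^{4} ∫_0^{5} (27sqrt(2)r sin(θ + π/4) + 27z) · r dz dr dθ.

Inner (z from 0 to 5): 135r (2sqrt(2)r sin(θ + π/4) + 5)/2.
Middle (r from 0 to 4): 2880sqrt(2)sin(θ + π/4) + 2700.
Outer (θ from 0 to 2π): 5400π.

Therefore ∯_{∂V} F · n dS = 5400π.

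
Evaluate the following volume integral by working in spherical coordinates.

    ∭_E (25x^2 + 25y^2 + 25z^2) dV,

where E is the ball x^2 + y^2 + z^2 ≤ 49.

In spherical coordinates, x = ρ sin(φ) cos(θ), y = ρ sin(φ) sin(θ), z = ρ cos(φ), and dV = ρ^2 sin(φ) dρ dφ dθ.

The integrand becomes 25ρ^2, so

    ∭_E (25x^2 + 25y^2 + 25z^2) dV = ∫_{0}^{2π} ∫_{0}^{π} ∫_{0}^{7} (25ρ^2) · ρ^2 sin(φ) dρ dφ dθ.

Inner (ρ): 84035sin(φ).
Middle (φ): 168070.
Outer (θ): 336140π.

Therefore the triple integral equals 336140π.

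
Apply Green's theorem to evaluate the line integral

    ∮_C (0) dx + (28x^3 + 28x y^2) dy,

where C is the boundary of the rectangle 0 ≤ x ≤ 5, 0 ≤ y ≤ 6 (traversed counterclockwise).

Green's theorem converts the closed line integral into a double integral over the enclosed region D:

    ∮_C P dx + Q dy = ∬_D (∂Q/∂x - ∂P/∂y) dA.

Here P = 0, Q = 28x^3 + 28x y^2, so

    ∂Q/∂x = 84x^2 + 28y^2,    ∂P/∂y = 0,
    ∂Q/∂x - ∂P/∂y = 84x^2 + 28y^2.

D is the region 0 ≤ x ≤ 5, 0 ≤ y ≤ 6. Evaluating the double integral:

    ∬_D (84x^2 + 28y^2) dA = ∫_0^{5} ∫_0^{6} (84x^2 + 28y^2) dy dx.

Inner (y from 0 to 6): 504x^2 + 2016.
Outer (x from 0 to 5): 31080.

Therefore ∮_C P dx + Q dy = 31080.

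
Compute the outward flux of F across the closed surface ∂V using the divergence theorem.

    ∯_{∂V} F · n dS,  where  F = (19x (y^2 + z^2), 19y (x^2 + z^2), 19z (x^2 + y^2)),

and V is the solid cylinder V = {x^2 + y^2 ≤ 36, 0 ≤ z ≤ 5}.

By the divergence theorem,

    ∯_{∂V} F · n dS = ∭_V (∇ · F) dV.

Compute the divergence:
    ∇ · F = ∂F_x/∂x + ∂F_y/∂y + ∂F_z/∂z = 19y^2 + 19z^2 + 19x^2 + 19z^2 + 19x^2 + 19y^2 = 38x^2 + 38y^2 + 38z^2.

In cylindrical coordinates, x = r cos(θ), y = r sin(θ), z = z, dV = r dr dθ dz, with 0 ≤ r ≤ 6, 0 ≤ θ ≤ 2π, 0 ≤ z ≤ 5.

The integrand, after substitution and multiplying by the volume element, becomes (38r^2 + 38z^2) · r, so

    ∭_V (∇·F) dV = ∫_0^{2π} ∫_0^{6} ∫_0^{5} (38r^2 + 38z^2) · r dz dr dθ.

Inner (z from 0 to 5): 190r (r^2 + 25/3).
Middle (r from 0 to 6): 90060.
Outer (θ from 0 to 2π): 180120π.

Therefore ∯_{∂V} F · n dS = 180120π.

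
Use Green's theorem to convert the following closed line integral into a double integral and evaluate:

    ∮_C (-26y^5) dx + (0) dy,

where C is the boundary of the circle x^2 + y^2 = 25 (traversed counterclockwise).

Green's theorem converts the closed line integral into a double integral over the enclosed region D:

    ∮_C P dx + Q dy = ∬_D (∂Q/∂x - ∂P/∂y) dA.

Here P = -26y^5, Q = 0, so

    ∂Q/∂x = 0,    ∂P/∂y = -130y^4,
    ∂Q/∂x - ∂P/∂y = 130y^4.

D is the region x^2 + y^2 ≤ 25. Evaluating the double integral:

In polar coordinates (x = r cos θ, y = r sin θ, dA = r dr dθ) the integrand becomes 130r^4sin(θ)^4, so

    ∬_D (130y^4) dA = ∫_0^{2π} ∫_0^{5} (130r^4sin(θ)^4) · r dr dθ.

Inner (r from 0 to 5): 1015625sin(θ)^4/3.
Outer (θ from 0 to 2π): 1015625π/4.

Therefore ∮_C P dx + Q dy = 1015625π/4.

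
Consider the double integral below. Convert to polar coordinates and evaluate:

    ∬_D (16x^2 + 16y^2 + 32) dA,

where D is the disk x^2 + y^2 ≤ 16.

The region D is 0 ≤ r ≤ 4, 0 ≤ θ ≤ 2π in polar coordinates, where x = r cos(θ), y = r sin(θ), and dA = r dr dθ.

Under the substitution, the integrand becomes 16r^2 + 32, so

    ∬_D (16x^2 + 16y^2 + 32) dA = ∫_{0}^{2π} ∫_{0}^{4} (16r^2 + 32) · r dr dθ.

Inner integral (in r): ∫_{0}^{4} (16r^2 + 32) · r dr = 1280.

Outer integral (in θ): ∫_{0}^{2π} (1280) dθ = 2560π.

Therefore ∬_D (16x^2 + 16y^2 + 32) dA = 2560π.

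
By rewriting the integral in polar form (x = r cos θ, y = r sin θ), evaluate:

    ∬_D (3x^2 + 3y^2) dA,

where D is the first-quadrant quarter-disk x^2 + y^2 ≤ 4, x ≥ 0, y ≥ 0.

The region D is 0 ≤ r ≤ 2, 0 ≤ θ ≤ π/2 in polar coordinates, where x = r cos(θ), y = r sin(θ), and dA = r dr dθ.

Under the substitution, the integrand becomes 3r^2, so

    ∬_D (3x^2 + 3y^2) dA = ∫_{0}^{π/2} ∫_{0}^{2} (3r^2) · r dr dθ.

Inner integral (in r): ∫_{0}^{2} (3r^2) · r dr = 12.

Outer integral (in θ): ∫_{0}^{π/2} (12) dθ = 6π.

Therefore ∬_D (3x^2 + 3y^2) dA = 6π.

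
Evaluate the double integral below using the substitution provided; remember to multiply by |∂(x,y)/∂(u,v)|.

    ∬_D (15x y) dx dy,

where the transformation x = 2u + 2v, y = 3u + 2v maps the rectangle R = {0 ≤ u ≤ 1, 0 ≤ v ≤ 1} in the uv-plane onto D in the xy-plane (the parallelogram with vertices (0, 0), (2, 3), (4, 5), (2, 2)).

Compute the Jacobian determinant of (x, y) with respect to (u, v):

    ∂(x,y)/∂(u,v) = | 2  2 | = (2)(2) - (2)(3) = -2.
                   | 3  2 |

Its absolute value is |J| = 2 (the area scaling factor).

Substituting x = 2u + 2v, y = 3u + 2v into the integrand,

    15x y → 90u^2 + 150u v + 60v^2,

so the integral becomes

    ∬_R (90u^2 + 150u v + 60v^2) · |J| du dv = ∫_0^1 ∫_0^1 (180u^2 + 300u v + 120v^2) dv du.

Inner (v): 180u^2 + 150u + 40.
Outer (u): 175.

Therefore ∬_D (15x y) dx dy = 175.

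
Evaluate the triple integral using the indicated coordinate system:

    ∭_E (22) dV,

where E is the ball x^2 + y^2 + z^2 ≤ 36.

In spherical coordinates, x = ρ sin(φ) cos(θ), y = ρ sin(φ) sin(θ), z = ρ cos(φ), and dV = ρ^2 sin(φ) dρ dφ dθ.

The integrand becomes 22, so

    ∭_E (22) dV = ∫_{0}^{2π} ∫_{0}^{π} ∫_{0}^{6} (22) · ρ^2 sin(φ) dρ dφ dθ.

Inner (ρ): 1584sin(φ).
Middle (φ): 3168.
Outer (θ): 6336π.

Therefore the triple integral equals 6336π.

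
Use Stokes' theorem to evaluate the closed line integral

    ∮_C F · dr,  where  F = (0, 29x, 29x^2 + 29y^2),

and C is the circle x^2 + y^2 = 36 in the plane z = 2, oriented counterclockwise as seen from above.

Let S be the flat disk x^2 + y^2 ≤ 36 in the plane z = 2, with upward unit normal n̂ = ẑ. By Stokes' theorem,

    ∮_C F · dr = ∬_S (∇ × F) · n̂ dS = ∬_D (curl F)_z dA,

where D is the disk x^2 + y^2 ≤ 36.

Compute the curl of F = (0, 29x, 29x^2 + 29y^2):
    (∇ × F)_x = ∂F_z/∂y - ∂F_y/∂z = 58y,
    (∇ × F)_y = ∂F_x/∂z - ∂F_z/∂x = -58x,
    (∇ × F)_z = ∂F_y/∂x - ∂F_x/∂y = 29.

On z = 2, (curl F)_z = 29.

Convert to polar (x = r cos θ, y = r sin θ, dA = r dr dθ); the integrand becomes 29, so

    ∬_D (curl F)_z dA = ∫_0^{2π} ∫_0^{6} (29) · r dr dθ.

Inner (r from 0 to 6): 522.
Outer (θ from 0 to 2π): 1044π.

Therefore ∮_C F · dr = 1044π.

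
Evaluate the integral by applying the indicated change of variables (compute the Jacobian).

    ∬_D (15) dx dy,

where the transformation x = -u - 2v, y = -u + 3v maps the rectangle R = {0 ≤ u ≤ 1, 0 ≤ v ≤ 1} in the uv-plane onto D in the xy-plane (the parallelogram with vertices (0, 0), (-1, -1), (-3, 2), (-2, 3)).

Compute the Jacobian determinant of (x, y) with respect to (u, v):

    ∂(x,y)/∂(u,v) = | -1  -2 | = (-1)(3) - (-2)(-1) = -5.
                   | -1  3 |

Its absolute value is |J| = 5 (the area scaling factor).

Substituting x = -u - 2v, y = -u + 3v into the integrand,

    15 → 15,

so the integral becomes

    ∬_R (15) · |J| du dv = ∫_0^1 ∫_0^1 (75) dv du.

Inner (v): 75.
Outer (u): 75.

Therefore ∬_D (15) dx dy = 75.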